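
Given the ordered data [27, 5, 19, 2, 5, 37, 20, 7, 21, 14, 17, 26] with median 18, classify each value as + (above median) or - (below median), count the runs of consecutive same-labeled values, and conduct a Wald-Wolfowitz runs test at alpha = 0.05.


Step 1: Compute median = 18; label A = above, B = below.
Labels in order: ABABBAABABBA  (n_A = 6, n_B = 6)
Step 2: Count runs R = 9.
Step 3: Under H0 (random ordering), E[R] = 2*n_A*n_B/(n_A+n_B) + 1 = 2*6*6/12 + 1 = 7.0000.
        Var[R] = 2*n_A*n_B*(2*n_A*n_B - n_A - n_B) / ((n_A+n_B)^2 * (n_A+n_B-1)) = 4320/1584 = 2.7273.
        SD[R] = 1.6514.
Step 4: Continuity-corrected z = (R - 0.5 - E[R]) / SD[R] = (9 - 0.5 - 7.0000) / 1.6514 = 0.9083.
Step 5: Two-sided p-value via normal approximation = 2*(1 - Phi(|z|)) = 0.363722.
Step 6: alpha = 0.05. fail to reject H0.

R = 9, z = 0.9083, p = 0.363722, fail to reject H0.


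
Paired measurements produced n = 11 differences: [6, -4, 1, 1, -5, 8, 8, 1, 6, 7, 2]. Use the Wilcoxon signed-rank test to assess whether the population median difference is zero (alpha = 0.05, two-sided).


Step 1: Drop any zero differences (none here) and take |d_i|.
|d| = [6, 4, 1, 1, 5, 8, 8, 1, 6, 7, 2]
Step 2: Midrank |d_i| (ties get averaged ranks).
ranks: |6|->7.5, |4|->5, |1|->2, |1|->2, |5|->6, |8|->10.5, |8|->10.5, |1|->2, |6|->7.5, |7|->9, |2|->4
Step 3: Attach original signs; sum ranks with positive sign and with negative sign.
W+ = 7.5 + 2 + 2 + 10.5 + 10.5 + 2 + 7.5 + 9 + 4 = 55
W- = 5 + 6 = 11
(Check: W+ + W- = 66 should equal n(n+1)/2 = 66.)
Step 4: Test statistic W = min(W+, W-) = 11.
Step 5: Ties in |d|, so use the tie-corrected normal approximation.
        E[W] = n(n+1)/4 = 11*12/4 = 33.
        Tie groups: |d|=1 (t=3), |d|=6 (t=2), |d|=8 (t=2); sum(t^3 - t) = 36.
        Var[W] = n(n+1)(2n+1)/24 - sum(t^3-t)/48 = 3036/24 - 36/48 = 125.75.
        z = (W - E[W]) / sqrt(Var[W]) = (11 - 33) / 11.2138 = -1.9619.
        Two-sided p = 2*Phi(z) = 0.049778.
Step 6: alpha = 0.05. reject H0.

W+ = 55, W- = 11, W = min = 11, p = 0.049778, reject H0.


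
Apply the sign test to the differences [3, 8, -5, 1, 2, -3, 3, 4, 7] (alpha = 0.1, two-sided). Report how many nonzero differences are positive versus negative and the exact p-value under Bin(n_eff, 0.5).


Step 1: Discard zero differences. Original n = 9; n_eff = number of nonzero differences = 9.
Nonzero differences (with sign): +3, +8, -5, +1, +2, -3, +3, +4, +7
Step 2: Count signs: positive = 7, negative = 2.
Step 3: Under H0: P(positive) = 0.5, so the number of positives S ~ Bin(9, 0.5).
Step 4: Two-sided exact p-value = sum of Bin(9,0.5) probabilities at or below the observed probability = 0.179688.
Step 5: alpha = 0.1. fail to reject H0.

n_eff = 9, pos = 7, neg = 2, p = 0.179688, fail to reject H0.


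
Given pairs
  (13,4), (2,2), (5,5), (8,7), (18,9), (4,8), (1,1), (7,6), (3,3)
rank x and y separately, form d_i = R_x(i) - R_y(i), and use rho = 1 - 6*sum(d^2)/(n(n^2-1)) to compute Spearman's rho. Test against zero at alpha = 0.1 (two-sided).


Step 1: Rank x and y separately (midranks; no ties here).
rank(x): 13->8, 2->2, 5->5, 8->7, 18->9, 4->4, 1->1, 7->6, 3->3
rank(y): 4->4, 2->2, 5->5, 7->7, 9->9, 8->8, 1->1, 6->6, 3->3
Step 2: d_i = R_x(i) - R_y(i); compute d_i^2.
  (8-4)^2=16, (2-2)^2=0, (5-5)^2=0, (7-7)^2=0, (9-9)^2=0, (4-8)^2=16, (1-1)^2=0, (6-6)^2=0, (3-3)^2=0
sum(d^2) = 32.
Step 3: rho = 1 - 6*32 / (9*(9^2 - 1)) = 1 - 192/720 = 0.733333.
Step 4: Under H0, t = rho * sqrt((n-2)/(1-rho^2)) = 2.8538 ~ t(7).
Step 5: Two-sided p-value from the t-distribution with 7 df = 0.024554.
Step 6: alpha = 0.1. reject H0.

rho = 0.7333, p = 0.024554, reject H0 at alpha = 0.1.


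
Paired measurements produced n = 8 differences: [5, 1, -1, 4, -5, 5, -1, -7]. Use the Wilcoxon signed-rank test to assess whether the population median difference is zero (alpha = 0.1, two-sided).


Step 1: Drop any zero differences (none here) and take |d_i|.
|d| = [5, 1, 1, 4, 5, 5, 1, 7]
Step 2: Midrank |d_i| (ties get averaged ranks).
ranks: |5|->6, |1|->2, |1|->2, |4|->4, |5|->6, |5|->6, |1|->2, |7|->8
Step 3: Attach original signs; sum ranks with positive sign and with negative sign.
W+ = 6 + 2 + 4 + 6 = 18
W- = 2 + 6 + 2 + 8 = 18
(Check: W+ + W- = 36 should equal n(n+1)/2 = 36.)
Step 4: Test statistic W = min(W+, W-) = 18.
Step 5: Ties in |d|, so use the tie-corrected normal approximation.
        E[W] = n(n+1)/4 = 8*9/4 = 18.
        Tie groups: |d|=1 (t=3), |d|=5 (t=3); sum(t^3 - t) = 48.
        Var[W] = n(n+1)(2n+1)/24 - sum(t^3-t)/48 = 1224/24 - 48/48 = 50.
        z = (W - E[W]) / sqrt(Var[W]) = (18 - 18) / 7.0711 = 0.0000.
        Two-sided p = 2*Phi(z) = 1.000000.
Step 6: alpha = 0.1. fail to reject H0.

W+ = 18, W- = 18, W = min = 18, p = 1.000000, fail to reject H0.


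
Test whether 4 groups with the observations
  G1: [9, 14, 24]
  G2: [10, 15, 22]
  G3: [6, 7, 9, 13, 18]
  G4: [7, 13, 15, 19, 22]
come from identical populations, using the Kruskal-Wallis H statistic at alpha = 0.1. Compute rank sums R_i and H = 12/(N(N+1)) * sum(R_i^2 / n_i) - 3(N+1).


Step 1: Combine all N = 16 observations and assign midranks.
sorted (value, group, rank): (6,G3,1), (7,G3,2.5), (7,G4,2.5), (9,G1,4.5), (9,G3,4.5), (10,G2,6), (13,G3,7.5), (13,G4,7.5), (14,G1,9), (15,G2,10.5), (15,G4,10.5), (18,G3,12), (19,G4,13), (22,G2,14.5), (22,G4,14.5), (24,G1,16)
Step 2: Sum ranks within each group.
R_1 = 29.5 (n_1 = 3)
R_2 = 31 (n_2 = 3)
R_3 = 27.5 (n_3 = 5)
R_4 = 48 (n_4 = 5)
Step 3: H = 12/(N(N+1)) * sum(R_i^2/n_i) - 3(N+1)
     = 12/(16*17) * (29.5^2/3 + 31^2/3 + 27.5^2/5 + 48^2/5) - 3*17
     = 0.044118 * 1222.47 - 51
     = 2.932353.
Step 4: Ties present; correction factor C = 1 - 30/(16^3 - 16) = 0.992647. Corrected H = 2.932353 / 0.992647 = 2.954074.
Step 5: Under H0, H ~ chi^2(3); p-value = 0.398760.
Step 6: alpha = 0.1. fail to reject H0.

H = 2.9541, df = 3, p = 0.398760, fail to reject H0.


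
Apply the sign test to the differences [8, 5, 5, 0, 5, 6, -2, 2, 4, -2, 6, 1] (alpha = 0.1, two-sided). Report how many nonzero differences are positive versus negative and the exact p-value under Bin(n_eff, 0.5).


Step 1: Discard zero differences. Original n = 12; n_eff = number of nonzero differences = 11.
Nonzero differences (with sign): +8, +5, +5, +5, +6, -2, +2, +4, -2, +6, +1
Step 2: Count signs: positive = 9, negative = 2.
Step 3: Under H0: P(positive) = 0.5, so the number of positives S ~ Bin(11, 0.5).
Step 4: Two-sided exact p-value = sum of Bin(11,0.5) probabilities at or below the observed probability = 0.065430.
Step 5: alpha = 0.1. reject H0.

n_eff = 11, pos = 9, neg = 2, p = 0.065430, reject H0.


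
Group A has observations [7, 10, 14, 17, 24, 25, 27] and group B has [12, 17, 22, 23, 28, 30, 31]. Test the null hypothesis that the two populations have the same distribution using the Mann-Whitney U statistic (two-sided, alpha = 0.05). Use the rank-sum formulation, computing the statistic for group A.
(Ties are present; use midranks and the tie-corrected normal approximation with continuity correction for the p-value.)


Step 1: Combine and sort all 14 observations; assign midranks.
sorted (value, group): (7,X), (10,X), (12,Y), (14,X), (17,X), (17,Y), (22,Y), (23,Y), (24,X), (25,X), (27,X), (28,Y), (30,Y), (31,Y)
ranks: 7->1, 10->2, 12->3, 14->4, 17->5.5, 17->5.5, 22->7, 23->8, 24->9, 25->10, 27->11, 28->12, 30->13, 31->14
Step 2: Rank sum for X: R1 = 1 + 2 + 4 + 5.5 + 9 + 10 + 11 = 42.5.
Step 3: U_X = R1 - n1(n1+1)/2 = 42.5 - 7*8/2 = 42.5 - 28 = 14.5.
       U_Y = n1*n2 - U_X = 49 - 14.5 = 34.5.
Step 4: Ties are present, so use the tie-corrected normal approximation (with continuity correction) for the p-value.
Step 5: p-value = 0.224289; compare to alpha = 0.05. fail to reject H0.

U_X = 14.5, p = 0.224289, fail to reject H0 at alpha = 0.05.


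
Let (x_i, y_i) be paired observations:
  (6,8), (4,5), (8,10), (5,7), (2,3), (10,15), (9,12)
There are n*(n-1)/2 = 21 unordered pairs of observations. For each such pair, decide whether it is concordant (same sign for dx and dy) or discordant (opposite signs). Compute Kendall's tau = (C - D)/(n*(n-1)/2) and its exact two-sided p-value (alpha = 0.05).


Step 1: Enumerate the 21 unordered pairs (i,j) with i<j and classify each by sign(x_j-x_i) * sign(y_j-y_i).
  (1,2):dx=-2,dy=-3->C; (1,3):dx=+2,dy=+2->C; (1,4):dx=-1,dy=-1->C; (1,5):dx=-4,dy=-5->C
  (1,6):dx=+4,dy=+7->C; (1,7):dx=+3,dy=+4->C; (2,3):dx=+4,dy=+5->C; (2,4):dx=+1,dy=+2->C
  (2,5):dx=-2,dy=-2->C; (2,6):dx=+6,dy=+10->C; (2,7):dx=+5,dy=+7->C; (3,4):dx=-3,dy=-3->C
  (3,5):dx=-6,dy=-7->C; (3,6):dx=+2,dy=+5->C; (3,7):dx=+1,dy=+2->C; (4,5):dx=-3,dy=-4->C
  (4,6):dx=+5,dy=+8->C; (4,7):dx=+4,dy=+5->C; (5,6):dx=+8,dy=+12->C; (5,7):dx=+7,dy=+9->C
  (6,7):dx=-1,dy=-3->C
Step 2: C = 21, D = 0, total pairs = 21.
Step 3: tau = (C - D)/(n(n-1)/2) = (21 - 0)/21 = 1.000000.
Step 4: Exact two-sided p-value (enumerate n! = 5040 permutations of y under H0): p = 0.000397.
Step 5: alpha = 0.05. reject H0.

tau_b = 1.0000 (C=21, D=0), p = 0.000397, reject H0.


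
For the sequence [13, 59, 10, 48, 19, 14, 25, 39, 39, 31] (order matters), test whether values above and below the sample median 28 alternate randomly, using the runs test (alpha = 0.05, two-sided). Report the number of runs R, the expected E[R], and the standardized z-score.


Step 1: Compute median = 28; label A = above, B = below.
Labels in order: BABABBBAAA  (n_A = 5, n_B = 5)
Step 2: Count runs R = 6.
Step 3: Under H0 (random ordering), E[R] = 2*n_A*n_B/(n_A+n_B) + 1 = 2*5*5/10 + 1 = 6.0000.
        Var[R] = 2*n_A*n_B*(2*n_A*n_B - n_A - n_B) / ((n_A+n_B)^2 * (n_A+n_B-1)) = 2000/900 = 2.2222.
        SD[R] = 1.4907.
Step 4: R = E[R], so z = 0 with no continuity correction.
Step 5: Two-sided p-value via normal approximation = 2*(1 - Phi(|z|)) = 1.000000.
Step 6: alpha = 0.05. fail to reject H0.

R = 6, z = 0.0000, p = 1.000000, fail to reject H0.


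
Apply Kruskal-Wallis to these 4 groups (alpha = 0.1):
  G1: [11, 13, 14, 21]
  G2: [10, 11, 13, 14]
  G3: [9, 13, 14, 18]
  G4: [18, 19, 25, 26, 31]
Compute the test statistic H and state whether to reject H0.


Step 1: Combine all N = 17 observations and assign midranks.
sorted (value, group, rank): (9,G3,1), (10,G2,2), (11,G1,3.5), (11,G2,3.5), (13,G1,6), (13,G2,6), (13,G3,6), (14,G1,9), (14,G2,9), (14,G3,9), (18,G3,11.5), (18,G4,11.5), (19,G4,13), (21,G1,14), (25,G4,15), (26,G4,16), (31,G4,17)
Step 2: Sum ranks within each group.
R_1 = 32.5 (n_1 = 4)
R_2 = 20.5 (n_2 = 4)
R_3 = 27.5 (n_3 = 4)
R_4 = 72.5 (n_4 = 5)
Step 3: H = 12/(N(N+1)) * sum(R_i^2/n_i) - 3(N+1)
     = 12/(17*18) * (32.5^2/4 + 20.5^2/4 + 27.5^2/4 + 72.5^2/5) - 3*18
     = 0.039216 * 1609.44 - 54
     = 9.115196.
Step 4: Ties present; correction factor C = 1 - 60/(17^3 - 17) = 0.987745. Corrected H = 9.115196 / 0.987745 = 9.228288.
Step 5: Under H0, H ~ chi^2(3); p-value = 0.026405.
Step 6: alpha = 0.1. reject H0.

H = 9.2283, df = 3, p = 0.026405, reject H0.


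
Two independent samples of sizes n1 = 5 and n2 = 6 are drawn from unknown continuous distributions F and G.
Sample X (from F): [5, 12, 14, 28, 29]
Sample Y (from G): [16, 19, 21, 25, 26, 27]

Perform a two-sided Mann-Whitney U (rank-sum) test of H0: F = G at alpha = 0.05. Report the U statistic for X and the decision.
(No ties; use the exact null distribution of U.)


Step 1: Combine and sort all 11 observations; assign midranks.
sorted (value, group): (5,X), (12,X), (14,X), (16,Y), (19,Y), (21,Y), (25,Y), (26,Y), (27,Y), (28,X), (29,X)
ranks: 5->1, 12->2, 14->3, 16->4, 19->5, 21->6, 25->7, 26->8, 27->9, 28->10, 29->11
Step 2: Rank sum for X: R1 = 1 + 2 + 3 + 10 + 11 = 27.
Step 3: U_X = R1 - n1(n1+1)/2 = 27 - 5*6/2 = 27 - 15 = 12.
       U_Y = n1*n2 - U_X = 30 - 12 = 18.
Step 4: No ties, so the exact null distribution of U (based on enumerating the C(11,5) = 462 equally likely rank assignments) gives the two-sided p-value.
Step 5: p-value = 0.662338; compare to alpha = 0.05. fail to reject H0.

U_X = 12, p = 0.662338, fail to reject H0 at alpha = 0.05.


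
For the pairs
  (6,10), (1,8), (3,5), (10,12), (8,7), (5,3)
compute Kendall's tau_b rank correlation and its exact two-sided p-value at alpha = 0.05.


Step 1: Enumerate the 15 unordered pairs (i,j) with i<j and classify each by sign(x_j-x_i) * sign(y_j-y_i).
  (1,2):dx=-5,dy=-2->C; (1,3):dx=-3,dy=-5->C; (1,4):dx=+4,dy=+2->C; (1,5):dx=+2,dy=-3->D
  (1,6):dx=-1,dy=-7->C; (2,3):dx=+2,dy=-3->D; (2,4):dx=+9,dy=+4->C; (2,5):dx=+7,dy=-1->D
  (2,6):dx=+4,dy=-5->D; (3,4):dx=+7,dy=+7->C; (3,5):dx=+5,dy=+2->C; (3,6):dx=+2,dy=-2->D
  (4,5):dx=-2,dy=-5->C; (4,6):dx=-5,dy=-9->C; (5,6):dx=-3,dy=-4->C
Step 2: C = 10, D = 5, total pairs = 15.
Step 3: tau = (C - D)/(n(n-1)/2) = (10 - 5)/15 = 0.333333.
Step 4: Exact two-sided p-value (enumerate n! = 720 permutations of y under H0): p = 0.469444.
Step 5: alpha = 0.05. fail to reject H0.

tau_b = 0.3333 (C=10, D=5), p = 0.469444, fail to reject H0.


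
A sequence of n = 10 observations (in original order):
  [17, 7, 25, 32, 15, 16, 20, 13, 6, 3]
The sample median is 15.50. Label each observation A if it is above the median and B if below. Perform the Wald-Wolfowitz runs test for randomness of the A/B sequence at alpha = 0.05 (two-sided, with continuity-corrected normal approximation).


Step 1: Compute median = 15.50; label A = above, B = below.
Labels in order: ABAABAABBB  (n_A = 5, n_B = 5)
Step 2: Count runs R = 6.
Step 3: Under H0 (random ordering), E[R] = 2*n_A*n_B/(n_A+n_B) + 1 = 2*5*5/10 + 1 = 6.0000.
        Var[R] = 2*n_A*n_B*(2*n_A*n_B - n_A - n_B) / ((n_A+n_B)^2 * (n_A+n_B-1)) = 2000/900 = 2.2222.
        SD[R] = 1.4907.
Step 4: R = E[R], so z = 0 with no continuity correction.
Step 5: Two-sided p-value via normal approximation = 2*(1 - Phi(|z|)) = 1.000000.
Step 6: alpha = 0.05. fail to reject H0.

R = 6, z = 0.0000, p = 1.000000, fail to reject H0.


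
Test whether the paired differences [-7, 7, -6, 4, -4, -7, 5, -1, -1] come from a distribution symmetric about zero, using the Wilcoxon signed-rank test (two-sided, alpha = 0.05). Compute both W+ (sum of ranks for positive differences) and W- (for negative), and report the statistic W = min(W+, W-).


Step 1: Drop any zero differences (none here) and take |d_i|.
|d| = [7, 7, 6, 4, 4, 7, 5, 1, 1]
Step 2: Midrank |d_i| (ties get averaged ranks).
ranks: |7|->8, |7|->8, |6|->6, |4|->3.5, |4|->3.5, |7|->8, |5|->5, |1|->1.5, |1|->1.5
Step 3: Attach original signs; sum ranks with positive sign and with negative sign.
W+ = 8 + 3.5 + 5 = 16.5
W- = 8 + 6 + 3.5 + 8 + 1.5 + 1.5 = 28.5
(Check: W+ + W- = 45 should equal n(n+1)/2 = 45.)
Step 4: Test statistic W = min(W+, W-) = 16.5.
Step 5: Ties in |d|, so use the tie-corrected normal approximation.
        E[W] = n(n+1)/4 = 9*10/4 = 22.5.
        Tie groups: |d|=1 (t=2), |d|=4 (t=2), |d|=7 (t=3); sum(t^3 - t) = 36.
        Var[W] = n(n+1)(2n+1)/24 - sum(t^3-t)/48 = 1710/24 - 36/48 = 70.5.
        z = (W - E[W]) / sqrt(Var[W]) = (16.5 - 22.5) / 8.3964 = -0.7146.
        Two-sided p = 2*Phi(z) = 0.474863.
Step 6: alpha = 0.05. fail to reject H0.

W+ = 16.5, W- = 28.5, W = min = 16.5, p = 0.474863, fail to reject H0.


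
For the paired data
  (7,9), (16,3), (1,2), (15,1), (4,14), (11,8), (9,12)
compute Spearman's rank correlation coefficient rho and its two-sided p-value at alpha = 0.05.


Step 1: Rank x and y separately (midranks; no ties here).
rank(x): 7->3, 16->7, 1->1, 15->6, 4->2, 11->5, 9->4
rank(y): 9->5, 3->3, 2->2, 1->1, 14->7, 8->4, 12->6
Step 2: d_i = R_x(i) - R_y(i); compute d_i^2.
  (3-5)^2=4, (7-3)^2=16, (1-2)^2=1, (6-1)^2=25, (2-7)^2=25, (5-4)^2=1, (4-6)^2=4
sum(d^2) = 76.
Step 3: rho = 1 - 6*76 / (7*(7^2 - 1)) = 1 - 456/336 = -0.357143.
Step 4: Under H0, t = rho * sqrt((n-2)/(1-rho^2)) = -0.8550 ~ t(5).
Step 5: Two-sided p-value from the t-distribution with 5 df = 0.431611.
Step 6: alpha = 0.05. fail to reject H0.

rho = -0.3571, p = 0.431611, fail to reject H0 at alpha = 0.05.


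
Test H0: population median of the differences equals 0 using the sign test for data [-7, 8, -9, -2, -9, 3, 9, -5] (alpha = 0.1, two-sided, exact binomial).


Step 1: Discard zero differences. Original n = 8; n_eff = number of nonzero differences = 8.
Nonzero differences (with sign): -7, +8, -9, -2, -9, +3, +9, -5
Step 2: Count signs: positive = 3, negative = 5.
Step 3: Under H0: P(positive) = 0.5, so the number of positives S ~ Bin(8, 0.5).
Step 4: Two-sided exact p-value = sum of Bin(8,0.5) probabilities at or below the observed probability = 0.726562.
Step 5: alpha = 0.1. fail to reject H0.

n_eff = 8, pos = 3, neg = 5, p = 0.726562, fail to reject H0.


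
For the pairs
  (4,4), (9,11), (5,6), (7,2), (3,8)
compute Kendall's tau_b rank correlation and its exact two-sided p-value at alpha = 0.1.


Step 1: Enumerate the 10 unordered pairs (i,j) with i<j and classify each by sign(x_j-x_i) * sign(y_j-y_i).
  (1,2):dx=+5,dy=+7->C; (1,3):dx=+1,dy=+2->C; (1,4):dx=+3,dy=-2->D; (1,5):dx=-1,dy=+4->D
  (2,3):dx=-4,dy=-5->C; (2,4):dx=-2,dy=-9->C; (2,5):dx=-6,dy=-3->C; (3,4):dx=+2,dy=-4->D
  (3,5):dx=-2,dy=+2->D; (4,5):dx=-4,dy=+6->D
Step 2: C = 5, D = 5, total pairs = 10.
Step 3: tau = (C - D)/(n(n-1)/2) = (5 - 5)/10 = 0.000000.
Step 4: Exact two-sided p-value (enumerate n! = 120 permutations of y under H0): p = 1.000000.
Step 5: alpha = 0.1. fail to reject H0.

tau_b = 0.0000 (C=5, D=5), p = 1.000000, fail to reject H0.


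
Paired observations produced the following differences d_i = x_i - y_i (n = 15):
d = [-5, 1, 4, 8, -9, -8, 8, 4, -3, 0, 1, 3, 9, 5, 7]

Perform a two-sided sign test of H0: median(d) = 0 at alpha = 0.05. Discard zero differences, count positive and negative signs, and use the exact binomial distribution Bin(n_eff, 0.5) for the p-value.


Step 1: Discard zero differences. Original n = 15; n_eff = number of nonzero differences = 14.
Nonzero differences (with sign): -5, +1, +4, +8, -9, -8, +8, +4, -3, +1, +3, +9, +5, +7
Step 2: Count signs: positive = 10, negative = 4.
Step 3: Under H0: P(positive) = 0.5, so the number of positives S ~ Bin(14, 0.5).
Step 4: Two-sided exact p-value = sum of Bin(14,0.5) probabilities at or below the observed probability = 0.179565.
Step 5: alpha = 0.05. fail to reject H0.

n_eff = 14, pos = 10, neg = 4, p = 0.179565, fail to reject H0.


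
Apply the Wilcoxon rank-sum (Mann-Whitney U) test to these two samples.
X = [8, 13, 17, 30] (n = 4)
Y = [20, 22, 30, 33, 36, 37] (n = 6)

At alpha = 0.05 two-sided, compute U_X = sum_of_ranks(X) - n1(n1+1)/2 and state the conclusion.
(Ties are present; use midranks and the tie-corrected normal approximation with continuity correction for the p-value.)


Step 1: Combine and sort all 10 observations; assign midranks.
sorted (value, group): (8,X), (13,X), (17,X), (20,Y), (22,Y), (30,X), (30,Y), (33,Y), (36,Y), (37,Y)
ranks: 8->1, 13->2, 17->3, 20->4, 22->5, 30->6.5, 30->6.5, 33->8, 36->9, 37->10
Step 2: Rank sum for X: R1 = 1 + 2 + 3 + 6.5 = 12.5.
Step 3: U_X = R1 - n1(n1+1)/2 = 12.5 - 4*5/2 = 12.5 - 10 = 2.5.
       U_Y = n1*n2 - U_X = 24 - 2.5 = 21.5.
Step 4: Ties are present, so use the tie-corrected normal approximation (with continuity correction) for the p-value.
Step 5: p-value = 0.054273; compare to alpha = 0.05. fail to reject H0.

U_X = 2.5, p = 0.054273, fail to reject H0 at alpha = 0.05.


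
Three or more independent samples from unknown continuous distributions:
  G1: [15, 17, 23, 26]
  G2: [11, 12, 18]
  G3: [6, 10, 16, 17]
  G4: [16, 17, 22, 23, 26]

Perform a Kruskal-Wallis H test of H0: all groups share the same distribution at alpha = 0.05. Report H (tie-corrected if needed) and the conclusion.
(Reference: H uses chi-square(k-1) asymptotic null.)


Step 1: Combine all N = 16 observations and assign midranks.
sorted (value, group, rank): (6,G3,1), (10,G3,2), (11,G2,3), (12,G2,4), (15,G1,5), (16,G3,6.5), (16,G4,6.5), (17,G1,9), (17,G3,9), (17,G4,9), (18,G2,11), (22,G4,12), (23,G1,13.5), (23,G4,13.5), (26,G1,15.5), (26,G4,15.5)
Step 2: Sum ranks within each group.
R_1 = 43 (n_1 = 4)
R_2 = 18 (n_2 = 3)
R_3 = 18.5 (n_3 = 4)
R_4 = 56.5 (n_4 = 5)
Step 3: H = 12/(N(N+1)) * sum(R_i^2/n_i) - 3(N+1)
     = 12/(16*17) * (43^2/4 + 18^2/3 + 18.5^2/4 + 56.5^2/5) - 3*17
     = 0.044118 * 1294.26 - 51
     = 6.099816.
Step 4: Ties present; correction factor C = 1 - 42/(16^3 - 16) = 0.989706. Corrected H = 6.099816 / 0.989706 = 6.163262.
Step 5: Under H0, H ~ chi^2(3); p-value = 0.103932.
Step 6: alpha = 0.05. fail to reject H0.

H = 6.1633, df = 3, p = 0.103932, fail to reject H0.


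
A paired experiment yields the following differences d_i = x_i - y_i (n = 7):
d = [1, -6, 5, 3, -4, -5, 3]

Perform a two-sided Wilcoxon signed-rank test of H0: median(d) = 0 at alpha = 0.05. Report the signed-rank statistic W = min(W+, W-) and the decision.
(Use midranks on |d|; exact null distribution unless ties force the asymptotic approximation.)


Step 1: Drop any zero differences (none here) and take |d_i|.
|d| = [1, 6, 5, 3, 4, 5, 3]
Step 2: Midrank |d_i| (ties get averaged ranks).
ranks: |1|->1, |6|->7, |5|->5.5, |3|->2.5, |4|->4, |5|->5.5, |3|->2.5
Step 3: Attach original signs; sum ranks with positive sign and with negative sign.
W+ = 1 + 5.5 + 2.5 + 2.5 = 11.5
W- = 7 + 4 + 5.5 = 16.5
(Check: W+ + W- = 28 should equal n(n+1)/2 = 28.)
Step 4: Test statistic W = min(W+, W-) = 11.5.
Step 5: Ties in |d|, so use the tie-corrected normal approximation.
        E[W] = n(n+1)/4 = 7*8/4 = 14.
        Tie groups: |d|=3 (t=2), |d|=5 (t=2); sum(t^3 - t) = 12.
        Var[W] = n(n+1)(2n+1)/24 - sum(t^3-t)/48 = 840/24 - 12/48 = 34.75.
        z = (W - E[W]) / sqrt(Var[W]) = (11.5 - 14) / 5.8949 = -0.4241.
        Two-sided p = 2*Phi(z) = 0.671497.
Step 6: alpha = 0.05. fail to reject H0.

W+ = 11.5, W- = 16.5, W = min = 11.5, p = 0.671497, fail to reject H0.


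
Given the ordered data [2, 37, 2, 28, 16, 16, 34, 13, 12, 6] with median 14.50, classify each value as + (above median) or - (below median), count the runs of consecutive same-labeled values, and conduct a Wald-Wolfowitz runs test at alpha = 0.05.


Step 1: Compute median = 14.50; label A = above, B = below.
Labels in order: BABAAAABBB  (n_A = 5, n_B = 5)
Step 2: Count runs R = 5.
Step 3: Under H0 (random ordering), E[R] = 2*n_A*n_B/(n_A+n_B) + 1 = 2*5*5/10 + 1 = 6.0000.
        Var[R] = 2*n_A*n_B*(2*n_A*n_B - n_A - n_B) / ((n_A+n_B)^2 * (n_A+n_B-1)) = 2000/900 = 2.2222.
        SD[R] = 1.4907.
Step 4: Continuity-corrected z = (R + 0.5 - E[R]) / SD[R] = (5 + 0.5 - 6.0000) / 1.4907 = -0.3354.
Step 5: Two-sided p-value via normal approximation = 2*(1 - Phi(|z|)) = 0.737316.
Step 6: alpha = 0.05. fail to reject H0.

R = 5, z = -0.3354, p = 0.737316, fail to reject H0.


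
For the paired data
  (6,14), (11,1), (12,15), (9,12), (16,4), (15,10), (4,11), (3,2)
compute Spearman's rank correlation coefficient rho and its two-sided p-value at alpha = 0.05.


Step 1: Rank x and y separately (midranks; no ties here).
rank(x): 6->3, 11->5, 12->6, 9->4, 16->8, 15->7, 4->2, 3->1
rank(y): 14->7, 1->1, 15->8, 12->6, 4->3, 10->4, 11->5, 2->2
Step 2: d_i = R_x(i) - R_y(i); compute d_i^2.
  (3-7)^2=16, (5-1)^2=16, (6-8)^2=4, (4-6)^2=4, (8-3)^2=25, (7-4)^2=9, (2-5)^2=9, (1-2)^2=1
sum(d^2) = 84.
Step 3: rho = 1 - 6*84 / (8*(8^2 - 1)) = 1 - 504/504 = 0.000000.
Step 4: Under H0, t = rho * sqrt((n-2)/(1-rho^2)) = 0.0000 ~ t(6).
Step 5: Two-sided p-value from the t-distribution with 6 df = 1.000000.
Step 6: alpha = 0.05. fail to reject H0.

rho = 0.0000, p = 1.000000, fail to reject H0 at alpha = 0.05.


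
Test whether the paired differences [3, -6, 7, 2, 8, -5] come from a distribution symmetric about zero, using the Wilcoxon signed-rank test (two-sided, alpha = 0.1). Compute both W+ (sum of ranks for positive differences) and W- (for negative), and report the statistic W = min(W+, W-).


Step 1: Drop any zero differences (none here) and take |d_i|.
|d| = [3, 6, 7, 2, 8, 5]
Step 2: Midrank |d_i| (ties get averaged ranks).
ranks: |3|->2, |6|->4, |7|->5, |2|->1, |8|->6, |5|->3
Step 3: Attach original signs; sum ranks with positive sign and with negative sign.
W+ = 2 + 5 + 1 + 6 = 14
W- = 4 + 3 = 7
(Check: W+ + W- = 21 should equal n(n+1)/2 = 21.)
Step 4: Test statistic W = min(W+, W-) = 7.
Step 5: No ties, so the exact null distribution over the 2^6 = 64 sign assignments gives the two-sided p-value = 0.562500.
Step 6: alpha = 0.1. fail to reject H0.

W+ = 14, W- = 7, W = min = 7, p = 0.562500, fail to reject H0.


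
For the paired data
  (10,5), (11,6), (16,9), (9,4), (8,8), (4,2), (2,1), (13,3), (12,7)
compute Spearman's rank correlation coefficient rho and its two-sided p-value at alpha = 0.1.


Step 1: Rank x and y separately (midranks; no ties here).
rank(x): 10->5, 11->6, 16->9, 9->4, 8->3, 4->2, 2->1, 13->8, 12->7
rank(y): 5->5, 6->6, 9->9, 4->4, 8->8, 2->2, 1->1, 3->3, 7->7
Step 2: d_i = R_x(i) - R_y(i); compute d_i^2.
  (5-5)^2=0, (6-6)^2=0, (9-9)^2=0, (4-4)^2=0, (3-8)^2=25, (2-2)^2=0, (1-1)^2=0, (8-3)^2=25, (7-7)^2=0
sum(d^2) = 50.
Step 3: rho = 1 - 6*50 / (9*(9^2 - 1)) = 1 - 300/720 = 0.583333.
Step 4: Under H0, t = rho * sqrt((n-2)/(1-rho^2)) = 1.9001 ~ t(7).
Step 5: Two-sided p-value from the t-distribution with 7 df = 0.099186.
Step 6: alpha = 0.1. reject H0.

rho = 0.5833, p = 0.099186, reject H0 at alpha = 0.1.


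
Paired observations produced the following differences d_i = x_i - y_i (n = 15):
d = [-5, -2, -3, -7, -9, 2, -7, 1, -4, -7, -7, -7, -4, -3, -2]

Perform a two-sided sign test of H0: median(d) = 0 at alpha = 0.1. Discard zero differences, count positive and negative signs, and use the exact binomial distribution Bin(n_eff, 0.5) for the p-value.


Step 1: Discard zero differences. Original n = 15; n_eff = number of nonzero differences = 15.
Nonzero differences (with sign): -5, -2, -3, -7, -9, +2, -7, +1, -4, -7, -7, -7, -4, -3, -2
Step 2: Count signs: positive = 2, negative = 13.
Step 3: Under H0: P(positive) = 0.5, so the number of positives S ~ Bin(15, 0.5).
Step 4: Two-sided exact p-value = sum of Bin(15,0.5) probabilities at or below the observed probability = 0.007385.
Step 5: alpha = 0.1. reject H0.

n_eff = 15, pos = 2, neg = 13, p = 0.007385, reject H0.


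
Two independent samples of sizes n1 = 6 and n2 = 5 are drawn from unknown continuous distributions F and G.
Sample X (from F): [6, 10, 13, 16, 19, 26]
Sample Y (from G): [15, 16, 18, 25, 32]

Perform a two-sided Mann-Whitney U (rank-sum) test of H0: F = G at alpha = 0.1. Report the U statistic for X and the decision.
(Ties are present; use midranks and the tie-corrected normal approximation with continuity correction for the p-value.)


Step 1: Combine and sort all 11 observations; assign midranks.
sorted (value, group): (6,X), (10,X), (13,X), (15,Y), (16,X), (16,Y), (18,Y), (19,X), (25,Y), (26,X), (32,Y)
ranks: 6->1, 10->2, 13->3, 15->4, 16->5.5, 16->5.5, 18->7, 19->8, 25->9, 26->10, 32->11
Step 2: Rank sum for X: R1 = 1 + 2 + 3 + 5.5 + 8 + 10 = 29.5.
Step 3: U_X = R1 - n1(n1+1)/2 = 29.5 - 6*7/2 = 29.5 - 21 = 8.5.
       U_Y = n1*n2 - U_X = 30 - 8.5 = 21.5.
Step 4: Ties are present, so use the tie-corrected normal approximation (with continuity correction) for the p-value.
Step 5: p-value = 0.272229; compare to alpha = 0.1. fail to reject H0.

U_X = 8.5, p = 0.272229, fail to reject H0 at alpha = 0.1.


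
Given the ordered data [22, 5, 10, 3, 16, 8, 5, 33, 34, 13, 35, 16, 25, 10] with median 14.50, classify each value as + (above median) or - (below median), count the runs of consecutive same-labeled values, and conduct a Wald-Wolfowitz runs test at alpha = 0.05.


Step 1: Compute median = 14.50; label A = above, B = below.
Labels in order: ABBBABBAABAAAB  (n_A = 7, n_B = 7)
Step 2: Count runs R = 8.
Step 3: Under H0 (random ordering), E[R] = 2*n_A*n_B/(n_A+n_B) + 1 = 2*7*7/14 + 1 = 8.0000.
        Var[R] = 2*n_A*n_B*(2*n_A*n_B - n_A - n_B) / ((n_A+n_B)^2 * (n_A+n_B-1)) = 8232/2548 = 3.2308.
        SD[R] = 1.7974.
Step 4: R = E[R], so z = 0 with no continuity correction.
Step 5: Two-sided p-value via normal approximation = 2*(1 - Phi(|z|)) = 1.000000.
Step 6: alpha = 0.05. fail to reject H0.

R = 8, z = 0.0000, p = 1.000000, fail to reject H0.


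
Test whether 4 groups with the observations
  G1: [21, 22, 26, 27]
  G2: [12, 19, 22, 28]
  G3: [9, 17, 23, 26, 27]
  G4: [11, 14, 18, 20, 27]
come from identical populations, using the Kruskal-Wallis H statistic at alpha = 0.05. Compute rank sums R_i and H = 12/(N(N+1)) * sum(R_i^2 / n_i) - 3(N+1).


Step 1: Combine all N = 18 observations and assign midranks.
sorted (value, group, rank): (9,G3,1), (11,G4,2), (12,G2,3), (14,G4,4), (17,G3,5), (18,G4,6), (19,G2,7), (20,G4,8), (21,G1,9), (22,G1,10.5), (22,G2,10.5), (23,G3,12), (26,G1,13.5), (26,G3,13.5), (27,G1,16), (27,G3,16), (27,G4,16), (28,G2,18)
Step 2: Sum ranks within each group.
R_1 = 49 (n_1 = 4)
R_2 = 38.5 (n_2 = 4)
R_3 = 47.5 (n_3 = 5)
R_4 = 36 (n_4 = 5)
Step 3: H = 12/(N(N+1)) * sum(R_i^2/n_i) - 3(N+1)
     = 12/(18*19) * (49^2/4 + 38.5^2/4 + 47.5^2/5 + 36^2/5) - 3*19
     = 0.035088 * 1681.26 - 57
     = 1.991667.
Step 4: Ties present; correction factor C = 1 - 36/(18^3 - 18) = 0.993808. Corrected H = 1.991667 / 0.993808 = 2.004076.
Step 5: Under H0, H ~ chi^2(3); p-value = 0.571561.
Step 6: alpha = 0.05. fail to reject H0.

H = 2.0041, df = 3, p = 0.571561, fail to reject H0.


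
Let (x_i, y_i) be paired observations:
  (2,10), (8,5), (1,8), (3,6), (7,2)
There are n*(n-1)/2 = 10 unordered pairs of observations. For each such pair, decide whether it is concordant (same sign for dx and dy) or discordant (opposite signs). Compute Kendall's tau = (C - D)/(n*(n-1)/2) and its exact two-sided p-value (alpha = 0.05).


Step 1: Enumerate the 10 unordered pairs (i,j) with i<j and classify each by sign(x_j-x_i) * sign(y_j-y_i).
  (1,2):dx=+6,dy=-5->D; (1,3):dx=-1,dy=-2->C; (1,4):dx=+1,dy=-4->D; (1,5):dx=+5,dy=-8->D
  (2,3):dx=-7,dy=+3->D; (2,4):dx=-5,dy=+1->D; (2,5):dx=-1,dy=-3->C; (3,4):dx=+2,dy=-2->D
  (3,5):dx=+6,dy=-6->D; (4,5):dx=+4,dy=-4->D
Step 2: C = 2, D = 8, total pairs = 10.
Step 3: tau = (C - D)/(n(n-1)/2) = (2 - 8)/10 = -0.600000.
Step 4: Exact two-sided p-value (enumerate n! = 120 permutations of y under H0): p = 0.233333.
Step 5: alpha = 0.05. fail to reject H0.

tau_b = -0.6000 (C=2, D=8), p = 0.233333, fail to reject H0.


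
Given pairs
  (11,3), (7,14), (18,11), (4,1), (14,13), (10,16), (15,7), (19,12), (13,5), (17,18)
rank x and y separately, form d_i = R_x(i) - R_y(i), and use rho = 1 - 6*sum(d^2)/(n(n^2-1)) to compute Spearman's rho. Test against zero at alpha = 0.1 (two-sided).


Step 1: Rank x and y separately (midranks; no ties here).
rank(x): 11->4, 7->2, 18->9, 4->1, 14->6, 10->3, 15->7, 19->10, 13->5, 17->8
rank(y): 3->2, 14->8, 11->5, 1->1, 13->7, 16->9, 7->4, 12->6, 5->3, 18->10
Step 2: d_i = R_x(i) - R_y(i); compute d_i^2.
  (4-2)^2=4, (2-8)^2=36, (9-5)^2=16, (1-1)^2=0, (6-7)^2=1, (3-9)^2=36, (7-4)^2=9, (10-6)^2=16, (5-3)^2=4, (8-10)^2=4
sum(d^2) = 126.
Step 3: rho = 1 - 6*126 / (10*(10^2 - 1)) = 1 - 756/990 = 0.236364.
Step 4: Under H0, t = rho * sqrt((n-2)/(1-rho^2)) = 0.6880 ~ t(8).
Step 5: Two-sided p-value from the t-distribution with 8 df = 0.510885.
Step 6: alpha = 0.1. fail to reject H0.

rho = 0.2364, p = 0.510885, fail to reject H0 at alpha = 0.1.


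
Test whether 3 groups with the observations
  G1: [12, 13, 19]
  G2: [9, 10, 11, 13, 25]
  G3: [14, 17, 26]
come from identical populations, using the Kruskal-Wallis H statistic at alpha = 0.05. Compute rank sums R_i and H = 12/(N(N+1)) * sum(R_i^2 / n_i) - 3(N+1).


Step 1: Combine all N = 11 observations and assign midranks.
sorted (value, group, rank): (9,G2,1), (10,G2,2), (11,G2,3), (12,G1,4), (13,G1,5.5), (13,G2,5.5), (14,G3,7), (17,G3,8), (19,G1,9), (25,G2,10), (26,G3,11)
Step 2: Sum ranks within each group.
R_1 = 18.5 (n_1 = 3)
R_2 = 21.5 (n_2 = 5)
R_3 = 26 (n_3 = 3)
Step 3: H = 12/(N(N+1)) * sum(R_i^2/n_i) - 3(N+1)
     = 12/(11*12) * (18.5^2/3 + 21.5^2/5 + 26^2/3) - 3*12
     = 0.090909 * 431.867 - 36
     = 3.260606.
Step 4: Ties present; correction factor C = 1 - 6/(11^3 - 11) = 0.995455. Corrected H = 3.260606 / 0.995455 = 3.275495.
Step 5: Under H0, H ~ chi^2(2); p-value = 0.194418.
Step 6: alpha = 0.05. fail to reject H0.

H = 3.2755, df = 2, p = 0.194418, fail to reject H0.


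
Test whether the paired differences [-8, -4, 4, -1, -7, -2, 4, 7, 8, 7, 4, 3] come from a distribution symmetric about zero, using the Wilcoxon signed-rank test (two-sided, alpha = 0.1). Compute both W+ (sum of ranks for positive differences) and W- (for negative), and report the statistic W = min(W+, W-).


Step 1: Drop any zero differences (none here) and take |d_i|.
|d| = [8, 4, 4, 1, 7, 2, 4, 7, 8, 7, 4, 3]
Step 2: Midrank |d_i| (ties get averaged ranks).
ranks: |8|->11.5, |4|->5.5, |4|->5.5, |1|->1, |7|->9, |2|->2, |4|->5.5, |7|->9, |8|->11.5, |7|->9, |4|->5.5, |3|->3
Step 3: Attach original signs; sum ranks with positive sign and with negative sign.
W+ = 5.5 + 5.5 + 9 + 11.5 + 9 + 5.5 + 3 = 49
W- = 11.5 + 5.5 + 1 + 9 + 2 = 29
(Check: W+ + W- = 78 should equal n(n+1)/2 = 78.)
Step 4: Test statistic W = min(W+, W-) = 29.
Step 5: Ties in |d|, so use the tie-corrected normal approximation.
        E[W] = n(n+1)/4 = 12*13/4 = 39.
        Tie groups: |d|=4 (t=4), |d|=7 (t=3), |d|=8 (t=2); sum(t^3 - t) = 90.
        Var[W] = n(n+1)(2n+1)/24 - sum(t^3-t)/48 = 3900/24 - 90/48 = 160.625.
        z = (W - E[W]) / sqrt(Var[W]) = (29 - 39) / 12.6738 = -0.7890.
        Two-sided p = 2*Phi(z) = 0.430095.
Step 6: alpha = 0.1. fail to reject H0.

W+ = 49, W- = 29, W = min = 29, p = 0.430095, fail to reject H0.


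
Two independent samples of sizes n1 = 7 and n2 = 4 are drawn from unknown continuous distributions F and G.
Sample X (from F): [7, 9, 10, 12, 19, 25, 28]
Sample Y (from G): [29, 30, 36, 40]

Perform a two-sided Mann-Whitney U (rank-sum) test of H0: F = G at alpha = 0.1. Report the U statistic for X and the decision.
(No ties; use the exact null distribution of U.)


Step 1: Combine and sort all 11 observations; assign midranks.
sorted (value, group): (7,X), (9,X), (10,X), (12,X), (19,X), (25,X), (28,X), (29,Y), (30,Y), (36,Y), (40,Y)
ranks: 7->1, 9->2, 10->3, 12->4, 19->5, 25->6, 28->7, 29->8, 30->9, 36->10, 40->11
Step 2: Rank sum for X: R1 = 1 + 2 + 3 + 4 + 5 + 6 + 7 = 28.
Step 3: U_X = R1 - n1(n1+1)/2 = 28 - 7*8/2 = 28 - 28 = 0.
       U_Y = n1*n2 - U_X = 28 - 0 = 28.
Step 4: No ties, so the exact null distribution of U (based on enumerating the C(11,7) = 330 equally likely rank assignments) gives the two-sided p-value.
Step 5: p-value = 0.006061; compare to alpha = 0.1. reject H0.

U_X = 0, p = 0.006061, reject H0 at alpha = 0.1.


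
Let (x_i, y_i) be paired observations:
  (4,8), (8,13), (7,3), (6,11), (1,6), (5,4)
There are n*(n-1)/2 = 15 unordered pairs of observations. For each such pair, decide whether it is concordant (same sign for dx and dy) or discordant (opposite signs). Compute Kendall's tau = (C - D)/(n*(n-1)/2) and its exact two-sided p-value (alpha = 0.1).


Step 1: Enumerate the 15 unordered pairs (i,j) with i<j and classify each by sign(x_j-x_i) * sign(y_j-y_i).
  (1,2):dx=+4,dy=+5->C; (1,3):dx=+3,dy=-5->D; (1,4):dx=+2,dy=+3->C; (1,5):dx=-3,dy=-2->C
  (1,6):dx=+1,dy=-4->D; (2,3):dx=-1,dy=-10->C; (2,4):dx=-2,dy=-2->C; (2,5):dx=-7,dy=-7->C
  (2,6):dx=-3,dy=-9->C; (3,4):dx=-1,dy=+8->D; (3,5):dx=-6,dy=+3->D; (3,6):dx=-2,dy=+1->D
  (4,5):dx=-5,dy=-5->C; (4,6):dx=-1,dy=-7->C; (5,6):dx=+4,dy=-2->D
Step 2: C = 9, D = 6, total pairs = 15.
Step 3: tau = (C - D)/(n(n-1)/2) = (9 - 6)/15 = 0.200000.
Step 4: Exact two-sided p-value (enumerate n! = 720 permutations of y under H0): p = 0.719444.
Step 5: alpha = 0.1. fail to reject H0.

tau_b = 0.2000 (C=9, D=6), p = 0.719444, fail to reject H0.


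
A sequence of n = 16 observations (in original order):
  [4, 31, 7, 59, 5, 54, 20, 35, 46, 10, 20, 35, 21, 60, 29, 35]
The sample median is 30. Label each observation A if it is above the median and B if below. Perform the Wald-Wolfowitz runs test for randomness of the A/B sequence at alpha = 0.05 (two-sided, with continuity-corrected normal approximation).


Step 1: Compute median = 30; label A = above, B = below.
Labels in order: BABABABAABBABABA  (n_A = 8, n_B = 8)
Step 2: Count runs R = 14.
Step 3: Under H0 (random ordering), E[R] = 2*n_A*n_B/(n_A+n_B) + 1 = 2*8*8/16 + 1 = 9.0000.
        Var[R] = 2*n_A*n_B*(2*n_A*n_B - n_A - n_B) / ((n_A+n_B)^2 * (n_A+n_B-1)) = 14336/3840 = 3.7333.
        SD[R] = 1.9322.
Step 4: Continuity-corrected z = (R - 0.5 - E[R]) / SD[R] = (14 - 0.5 - 9.0000) / 1.9322 = 2.3290.
Step 5: Two-sided p-value via normal approximation = 2*(1 - Phi(|z|)) = 0.019861.
Step 6: alpha = 0.05. reject H0.

R = 14, z = 2.3290, p = 0.019861, reject H0.


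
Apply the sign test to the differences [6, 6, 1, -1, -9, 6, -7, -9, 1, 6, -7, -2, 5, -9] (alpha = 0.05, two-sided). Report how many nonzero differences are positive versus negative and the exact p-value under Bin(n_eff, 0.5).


Step 1: Discard zero differences. Original n = 14; n_eff = number of nonzero differences = 14.
Nonzero differences (with sign): +6, +6, +1, -1, -9, +6, -7, -9, +1, +6, -7, -2, +5, -9
Step 2: Count signs: positive = 7, negative = 7.
Step 3: Under H0: P(positive) = 0.5, so the number of positives S ~ Bin(14, 0.5).
Step 4: Two-sided exact p-value = sum of Bin(14,0.5) probabilities at or below the observed probability = 1.000000.
Step 5: alpha = 0.05. fail to reject H0.

n_eff = 14, pos = 7, neg = 7, p = 1.000000, fail to reject H0.


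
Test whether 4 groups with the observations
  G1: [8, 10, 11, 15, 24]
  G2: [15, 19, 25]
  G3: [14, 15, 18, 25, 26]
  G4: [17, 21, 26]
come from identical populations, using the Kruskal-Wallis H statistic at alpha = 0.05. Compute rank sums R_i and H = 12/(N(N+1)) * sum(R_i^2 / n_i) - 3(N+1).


Step 1: Combine all N = 16 observations and assign midranks.
sorted (value, group, rank): (8,G1,1), (10,G1,2), (11,G1,3), (14,G3,4), (15,G1,6), (15,G2,6), (15,G3,6), (17,G4,8), (18,G3,9), (19,G2,10), (21,G4,11), (24,G1,12), (25,G2,13.5), (25,G3,13.5), (26,G3,15.5), (26,G4,15.5)
Step 2: Sum ranks within each group.
R_1 = 24 (n_1 = 5)
R_2 = 29.5 (n_2 = 3)
R_3 = 48 (n_3 = 5)
R_4 = 34.5 (n_4 = 3)
Step 3: H = 12/(N(N+1)) * sum(R_i^2/n_i) - 3(N+1)
     = 12/(16*17) * (24^2/5 + 29.5^2/3 + 48^2/5 + 34.5^2/3) - 3*17
     = 0.044118 * 1262.83 - 51
     = 4.713235.
Step 4: Ties present; correction factor C = 1 - 36/(16^3 - 16) = 0.991176. Corrected H = 4.713235 / 0.991176 = 4.755193.
Step 5: Under H0, H ~ chi^2(3); p-value = 0.190626.
Step 6: alpha = 0.05. fail to reject H0.

H = 4.7552, df = 3, p = 0.190626, fail to reject H0.


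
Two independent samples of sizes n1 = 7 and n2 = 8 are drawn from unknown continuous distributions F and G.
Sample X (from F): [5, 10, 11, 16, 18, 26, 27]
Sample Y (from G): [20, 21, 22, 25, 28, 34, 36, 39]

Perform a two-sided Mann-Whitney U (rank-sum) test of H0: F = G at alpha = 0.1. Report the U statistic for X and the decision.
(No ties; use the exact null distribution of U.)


Step 1: Combine and sort all 15 observations; assign midranks.
sorted (value, group): (5,X), (10,X), (11,X), (16,X), (18,X), (20,Y), (21,Y), (22,Y), (25,Y), (26,X), (27,X), (28,Y), (34,Y), (36,Y), (39,Y)
ranks: 5->1, 10->2, 11->3, 16->4, 18->5, 20->6, 21->7, 22->8, 25->9, 26->10, 27->11, 28->12, 34->13, 36->14, 39->15
Step 2: Rank sum for X: R1 = 1 + 2 + 3 + 4 + 5 + 10 + 11 = 36.
Step 3: U_X = R1 - n1(n1+1)/2 = 36 - 7*8/2 = 36 - 28 = 8.
       U_Y = n1*n2 - U_X = 56 - 8 = 48.
Step 4: No ties, so the exact null distribution of U (based on enumerating the C(15,7) = 6435 equally likely rank assignments) gives the two-sided p-value.
Step 5: p-value = 0.020513; compare to alpha = 0.1. reject H0.

U_X = 8, p = 0.020513, reject H0 at alpha = 0.1.


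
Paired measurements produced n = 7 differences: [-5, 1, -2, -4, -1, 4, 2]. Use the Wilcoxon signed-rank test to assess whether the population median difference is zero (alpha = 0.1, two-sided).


Step 1: Drop any zero differences (none here) and take |d_i|.
|d| = [5, 1, 2, 4, 1, 4, 2]
Step 2: Midrank |d_i| (ties get averaged ranks).
ranks: |5|->7, |1|->1.5, |2|->3.5, |4|->5.5, |1|->1.5, |4|->5.5, |2|->3.5
Step 3: Attach original signs; sum ranks with positive sign and with negative sign.
W+ = 1.5 + 5.5 + 3.5 = 10.5
W- = 7 + 3.5 + 5.5 + 1.5 = 17.5
(Check: W+ + W- = 28 should equal n(n+1)/2 = 28.)
Step 4: Test statistic W = min(W+, W-) = 10.5.
Step 5: Ties in |d|, so use the tie-corrected normal approximation.
        E[W] = n(n+1)/4 = 7*8/4 = 14.
        Tie groups: |d|=1 (t=2), |d|=2 (t=2), |d|=4 (t=2); sum(t^3 - t) = 18.
        Var[W] = n(n+1)(2n+1)/24 - sum(t^3-t)/48 = 840/24 - 18/48 = 34.625.
        z = (W - E[W]) / sqrt(Var[W]) = (10.5 - 14) / 5.8843 = -0.5948.
        Two-sided p = 2*Phi(z) = 0.551975.
Step 6: alpha = 0.1. fail to reject H0.

W+ = 10.5, W- = 17.5, W = min = 10.5, p = 0.551975, fail to reject H0.
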